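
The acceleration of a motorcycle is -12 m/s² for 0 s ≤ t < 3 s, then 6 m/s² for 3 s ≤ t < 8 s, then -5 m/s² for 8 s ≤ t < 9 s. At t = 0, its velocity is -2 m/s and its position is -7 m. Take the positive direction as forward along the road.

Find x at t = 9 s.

-192.5 m

On each constant-a segment, Δv = aΔt and Δx = v₀Δt + ½aΔt²; chain segment to segment.
0–3 s: v starts -2 m/s; Δx = -2·3 + ½·-12·3² = -60 m; v ends -38 m/s.
3–8 s: v starts -38 m/s; Δx = -38·5 + ½·6·5² = -115 m; v ends -8 m/s.
8–9 s: v starts -8 m/s; Δx = -8·1 + ½·-5·1² = -10.5 m; v ends -13 m/s.
x(9) = -7 + Σ Δx = -192.5 m.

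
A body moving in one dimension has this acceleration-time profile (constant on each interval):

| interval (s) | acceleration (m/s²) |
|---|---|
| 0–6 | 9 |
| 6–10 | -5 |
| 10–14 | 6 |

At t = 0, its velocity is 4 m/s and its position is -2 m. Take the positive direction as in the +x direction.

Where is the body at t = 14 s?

On each constant-a segment, Δv = aΔt and Δx = v₀Δt + ½aΔt²; chain segment to segment.
0–6 s: v starts 4 m/s; Δx = 4·6 + ½·9·6² = 186 m; v ends 58 m/s.
6–10 s: v starts 58 m/s; Δx = 58·4 + ½·-5·4² = 192 m; v ends 38 m/s.
10–14 s: v starts 38 m/s; Δx = 38·4 + ½·6·4² = 200 m; v ends 62 m/s.
x(14) = -2 + Σ Δx = 576 m.

576 m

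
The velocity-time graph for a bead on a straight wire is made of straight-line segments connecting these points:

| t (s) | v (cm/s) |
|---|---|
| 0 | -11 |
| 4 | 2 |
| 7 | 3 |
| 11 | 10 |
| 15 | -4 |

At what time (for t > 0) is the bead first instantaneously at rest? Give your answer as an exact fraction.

v changes sign on 0–4 s (from -11 to 2); the graph is linear there, so v = 0 at t = 0 + (11)·(4 − 0)/(2 − -11) = 44/13 s.

t = 44/13 s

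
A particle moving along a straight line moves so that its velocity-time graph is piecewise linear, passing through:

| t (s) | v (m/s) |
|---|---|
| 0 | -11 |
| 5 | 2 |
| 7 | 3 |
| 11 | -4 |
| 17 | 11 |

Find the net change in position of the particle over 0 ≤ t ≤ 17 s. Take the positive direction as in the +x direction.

1.5 m

Displacement is the signed area under the v-t curve.
0–5 s: ½(-11 + 2)(5) = -22.5 m
5–7 s: ½(2 + 3)(2) = 5 m
7–11 s: ½(3 + -4)(4) = -2 m
11–17 s: ½(-4 + 11)(6) = 21 m
Net displacement = 1.5 m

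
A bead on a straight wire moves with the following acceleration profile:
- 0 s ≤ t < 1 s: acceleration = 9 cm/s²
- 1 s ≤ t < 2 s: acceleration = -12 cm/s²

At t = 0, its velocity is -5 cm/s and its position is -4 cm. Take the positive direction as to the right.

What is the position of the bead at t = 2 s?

On each constant-a segment, Δv = aΔt and Δx = v₀Δt + ½aΔt²; chain segment to segment.
0–1 s: v starts -5 cm/s; Δx = -5·1 + ½·9·1² = -0.5 cm; v ends 4 cm/s.
1–2 s: v starts 4 cm/s; Δx = 4·1 + ½·-12·1² = -2 cm; v ends -8 cm/s.
x(2) = -4 + Σ Δx = -6.5 cm.

-6.5 cm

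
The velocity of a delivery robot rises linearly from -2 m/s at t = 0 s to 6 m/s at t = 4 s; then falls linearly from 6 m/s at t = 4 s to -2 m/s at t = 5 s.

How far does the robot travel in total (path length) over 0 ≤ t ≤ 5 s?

12.5 m

Total distance travelled is ∫|v| dt — sum the magnitudes of each area piece.
0–4 s: v = 0 at t = 1 s; triangle areas 1 + 9 = 10 m
4–5 s: v = 0 at t = 4.75 s; triangle areas 2.25 + 0.25 = 2.5 m
Total distance = 12.5 m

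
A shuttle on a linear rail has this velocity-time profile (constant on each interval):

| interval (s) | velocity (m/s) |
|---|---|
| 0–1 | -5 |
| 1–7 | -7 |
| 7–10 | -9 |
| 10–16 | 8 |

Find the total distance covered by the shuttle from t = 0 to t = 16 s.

122 m

Total distance travelled is ∫|v| dt — sum the magnitudes of each area piece.
0–1 s: |-5| × 1 = 5 m
1–7 s: |-7| × 6 = 42 m
7–10 s: |-9| × 3 = 27 m
10–16 s: |8| × 6 = 48 m
Total distance = 122 m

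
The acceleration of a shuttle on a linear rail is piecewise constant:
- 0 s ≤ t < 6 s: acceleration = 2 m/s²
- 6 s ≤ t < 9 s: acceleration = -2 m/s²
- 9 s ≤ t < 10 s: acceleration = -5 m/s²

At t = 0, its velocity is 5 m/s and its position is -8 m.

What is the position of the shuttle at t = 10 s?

108.5 m

On each constant-a segment, Δv = aΔt and Δx = v₀Δt + ½aΔt²; chain segment to segment.
0–6 s: v starts 5 m/s; Δx = 5·6 + ½·2·6² = 66 m; v ends 17 m/s.
6–9 s: v starts 17 m/s; Δx = 17·3 + ½·-2·3² = 42 m; v ends 11 m/s.
9–10 s: v starts 11 m/s; Δx = 11·1 + ½·-5·1² = 8.5 m; v ends 6 m/s.
x(10) = -8 + Σ Δx = 108.5 m.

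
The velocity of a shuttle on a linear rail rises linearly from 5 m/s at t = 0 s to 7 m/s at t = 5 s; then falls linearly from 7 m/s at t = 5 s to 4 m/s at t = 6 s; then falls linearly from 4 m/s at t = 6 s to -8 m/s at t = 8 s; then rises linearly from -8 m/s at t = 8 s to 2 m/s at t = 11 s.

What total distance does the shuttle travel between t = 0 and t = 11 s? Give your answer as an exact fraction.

Total distance travelled is ∫|v| dt — sum the magnitudes of each area piece.
0–5 s: |½(5 + 7)(5)| = 30 m
5–6 s: |½(7 + 4)(1)| = 5.5 m
6–8 s: v = 0 at t = 20/3 s; triangle areas 4/3 + 16/3 = 20/3 m
8–11 s: v = 0 at t = 10.4 s; triangle areas 9.6 + 0.6 = 10.2 m
Total distance = 1571/30 m

1571/30 m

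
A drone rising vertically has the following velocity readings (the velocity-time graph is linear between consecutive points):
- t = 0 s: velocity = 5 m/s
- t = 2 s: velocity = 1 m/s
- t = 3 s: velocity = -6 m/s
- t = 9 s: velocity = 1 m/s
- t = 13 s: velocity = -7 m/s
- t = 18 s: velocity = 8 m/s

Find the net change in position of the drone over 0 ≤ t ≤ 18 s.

Displacement is the signed area under the v-t curve.
0–2 s: ½(5 + 1)(2) = 6 m
2–3 s: ½(1 + -6)(1) = -2.5 m
3–9 s: ½(-6 + 1)(6) = -15 m
9–13 s: ½(1 + -7)(4) = -12 m
13–18 s: ½(-7 + 8)(5) = 2.5 m
Net displacement = -21 m

-21 m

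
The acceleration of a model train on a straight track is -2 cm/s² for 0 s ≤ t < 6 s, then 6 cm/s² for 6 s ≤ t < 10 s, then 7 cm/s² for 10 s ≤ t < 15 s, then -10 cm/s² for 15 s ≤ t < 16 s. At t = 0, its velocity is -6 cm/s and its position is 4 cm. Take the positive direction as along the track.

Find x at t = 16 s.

On each constant-a segment, Δv = aΔt and Δx = v₀Δt + ½aΔt²; chain segment to segment.
0–6 s: v starts -6 cm/s; Δx = -6·6 + ½·-2·6² = -72 cm; v ends -18 cm/s.
6–10 s: v starts -18 cm/s; Δx = -18·4 + ½·6·4² = -24 cm; v ends 6 cm/s.
10–15 s: v starts 6 cm/s; Δx = 6·5 + ½·7·5² = 117.5 cm; v ends 41 cm/s.
15–16 s: v starts 41 cm/s; Δx = 41·1 + ½·-10·1² = 36 cm; v ends 31 cm/s.
x(16) = 4 + Σ Δx = 61.5 cm.

61.5 cm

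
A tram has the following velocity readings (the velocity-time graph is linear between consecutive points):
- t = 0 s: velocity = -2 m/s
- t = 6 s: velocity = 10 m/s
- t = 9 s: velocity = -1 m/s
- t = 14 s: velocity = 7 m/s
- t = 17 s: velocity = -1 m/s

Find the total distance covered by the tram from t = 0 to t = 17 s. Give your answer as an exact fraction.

Distance (not displacement) is the total path length: add the absolute areas under v-t.
0–6 s: v = 0 at t = 1 s; triangle areas 1 + 25 = 26 m
6–9 s: v = 0 at t = 96/11 s; triangle areas 150/11 + 3/22 = 303/22 m
9–14 s: v = 0 at t = 9.625 s; triangle areas 0.3125 + 15.3125 = 15.625 m
14–17 s: v = 0 at t = 16.625 s; triangle areas 9.1875 + 0.1875 = 9.375 m
Total distance = 1425/22 m

1425/22 m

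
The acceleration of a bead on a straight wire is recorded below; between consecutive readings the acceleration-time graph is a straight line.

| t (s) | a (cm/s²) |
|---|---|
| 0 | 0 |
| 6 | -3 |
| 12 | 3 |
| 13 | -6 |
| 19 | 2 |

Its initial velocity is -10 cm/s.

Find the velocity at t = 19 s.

Δv equals the area under the a-t graph; then v = v₀ + Δv.
0–6 s: ½(0 + -3)(6) = -9 cm/s
6–12 s: ½(-3 + 3)(6) = 0 cm/s
12–13 s: ½(3 + -6)(1) = -1.5 cm/s
13–19 s: ½(-6 + 2)(6) = -12 cm/s
Δv = -22.5 cm/s, so v(19) = -10 + (-22.5) = -32.5 cm/s.

-32.5 cm/s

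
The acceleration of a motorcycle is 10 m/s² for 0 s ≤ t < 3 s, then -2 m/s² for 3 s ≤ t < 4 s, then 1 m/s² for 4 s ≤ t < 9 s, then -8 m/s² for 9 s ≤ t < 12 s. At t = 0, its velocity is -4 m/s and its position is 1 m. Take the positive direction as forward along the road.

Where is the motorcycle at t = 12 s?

On each constant-a segment, Δv = aΔt and Δx = v₀Δt + ½aΔt²; chain segment to segment.
0–3 s: v starts -4 m/s; Δx = -4·3 + ½·10·3² = 33 m; v ends 26 m/s.
3–4 s: v starts 26 m/s; Δx = 26·1 + ½·-2·1² = 25 m; v ends 24 m/s.
4–9 s: v starts 24 m/s; Δx = 24·5 + ½·1·5² = 132.5 m; v ends 29 m/s.
9–12 s: v starts 29 m/s; Δx = 29·3 + ½·-8·3² = 51 m; v ends 5 m/s.
x(12) = 1 + Σ Δx = 242.5 m.

242.5 m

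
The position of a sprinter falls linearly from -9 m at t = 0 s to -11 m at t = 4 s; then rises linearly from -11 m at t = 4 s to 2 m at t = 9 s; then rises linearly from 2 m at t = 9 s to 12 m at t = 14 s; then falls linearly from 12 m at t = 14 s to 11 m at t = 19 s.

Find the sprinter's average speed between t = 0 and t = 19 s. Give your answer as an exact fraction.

Average speed = (total path length)/(elapsed time); on a piecewise-linear x-t graph the path length is Σ|Δx|.
0–4 s: |Δx| = |-11 − -9| = 2 m
4–9 s: |Δx| = |2 − -11| = 13 m
9–14 s: |Δx| = |12 − 2| = 10 m
14–19 s: |Δx| = |11 − 12| = 1 m
Total path = 26 m; average speed = 26/19 = 26/19 m/s.

26/19 m/s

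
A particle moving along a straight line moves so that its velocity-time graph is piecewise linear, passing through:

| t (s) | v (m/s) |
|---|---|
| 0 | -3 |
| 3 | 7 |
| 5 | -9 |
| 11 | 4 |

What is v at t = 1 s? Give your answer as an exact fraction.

On 0–3 s the graph is linear from -3 to 7 m/s: v(1) = -3 + (7 − -3)·(1 − 0)/(3 − 0) = 1/3 m/s.

1/3 m/s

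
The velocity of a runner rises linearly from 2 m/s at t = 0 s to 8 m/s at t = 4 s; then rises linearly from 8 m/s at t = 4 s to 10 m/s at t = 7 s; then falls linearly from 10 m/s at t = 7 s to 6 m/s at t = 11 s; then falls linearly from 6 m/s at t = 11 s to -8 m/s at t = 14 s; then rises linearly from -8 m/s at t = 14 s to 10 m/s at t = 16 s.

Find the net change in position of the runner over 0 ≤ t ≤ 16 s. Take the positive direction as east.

Net displacement equals the area under the velocity-time graph (areas below the axis count negative).
0–4 s: ½(2 + 8)(4) = 20 m
4–7 s: ½(8 + 10)(3) = 27 m
7–11 s: ½(10 + 6)(4) = 32 m
11–14 s: ½(6 + -8)(3) = -3 m
14–16 s: ½(-8 + 10)(2) = 2 m
Net displacement = 78 m

78 m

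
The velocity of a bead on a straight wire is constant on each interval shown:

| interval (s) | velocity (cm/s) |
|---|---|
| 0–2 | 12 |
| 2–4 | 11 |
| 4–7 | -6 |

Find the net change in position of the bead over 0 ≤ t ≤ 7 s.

28 cm

Displacement is the signed area under the v-t curve.
0–2 s: 12 × 2 = 24 cm
2–4 s: 11 × 2 = 22 cm
4–7 s: -6 × 3 = -18 cm
Net displacement = 28 cm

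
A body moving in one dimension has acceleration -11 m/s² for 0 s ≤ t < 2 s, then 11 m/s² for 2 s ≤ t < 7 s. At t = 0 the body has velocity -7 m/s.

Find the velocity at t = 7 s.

Δv equals the area under the a-t graph; then v = v₀ + Δv.
0–2 s: -11 × 2 = -22 m/s
2–7 s: 11 × 5 = 55 m/s
Δv = 33 m/s, so v(7) = -7 + (33) = 26 m/s.

26 m/s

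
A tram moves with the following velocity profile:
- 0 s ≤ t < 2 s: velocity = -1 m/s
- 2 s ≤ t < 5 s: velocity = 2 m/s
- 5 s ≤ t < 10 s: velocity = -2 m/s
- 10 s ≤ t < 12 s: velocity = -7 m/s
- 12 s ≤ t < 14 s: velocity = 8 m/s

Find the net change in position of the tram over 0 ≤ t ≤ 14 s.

-4 m

Displacement is the signed area under the v-t curve.
0–2 s: -1 × 2 = -2 m
2–5 s: 2 × 3 = 6 m
5–10 s: -2 × 5 = -10 m
10–12 s: -7 × 2 = -14 m
12–14 s: 8 × 2 = 16 m
Net displacement = -4 m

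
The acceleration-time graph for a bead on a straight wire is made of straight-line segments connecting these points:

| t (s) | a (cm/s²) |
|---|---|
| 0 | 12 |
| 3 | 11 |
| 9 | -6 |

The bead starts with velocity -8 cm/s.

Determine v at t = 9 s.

41.5 cm/s

Δv equals the area under the a-t graph; then v = v₀ + Δv.
0–3 s: ½(12 + 11)(3) = 34.5 cm/s
3–9 s: ½(11 + -6)(6) = 15 cm/s
Δv = 49.5 cm/s, so v(9) = -8 + (49.5) = 41.5 cm/s.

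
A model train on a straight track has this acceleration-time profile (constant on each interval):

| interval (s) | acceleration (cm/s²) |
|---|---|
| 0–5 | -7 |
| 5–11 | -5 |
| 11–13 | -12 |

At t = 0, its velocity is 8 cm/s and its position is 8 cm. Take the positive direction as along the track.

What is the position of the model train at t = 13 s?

-429.5 cm

On each constant-a segment, Δv = aΔt and Δx = v₀Δt + ½aΔt²; chain segment to segment.
0–5 s: v starts 8 cm/s; Δx = 8·5 + ½·-7·5² = -47.5 cm; v ends -27 cm/s.
5–11 s: v starts -27 cm/s; Δx = -27·6 + ½·-5·6² = -252 cm; v ends -57 cm/s.
11–13 s: v starts -57 cm/s; Δx = -57·2 + ½·-12·2² = -138 cm; v ends -81 cm/s.
x(13) = 8 + Σ Δx = -429.5 cm.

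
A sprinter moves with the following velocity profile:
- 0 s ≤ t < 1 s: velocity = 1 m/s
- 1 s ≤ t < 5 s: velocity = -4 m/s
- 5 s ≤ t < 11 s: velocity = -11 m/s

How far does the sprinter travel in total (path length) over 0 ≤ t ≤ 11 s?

83 m

Distance (not displacement) is the total path length: add the absolute areas under v-t.
0–1 s: |1| × 1 = 1 m
1–5 s: |-4| × 4 = 16 m
5–11 s: |-11| × 6 = 66 m
Total distance = 83 m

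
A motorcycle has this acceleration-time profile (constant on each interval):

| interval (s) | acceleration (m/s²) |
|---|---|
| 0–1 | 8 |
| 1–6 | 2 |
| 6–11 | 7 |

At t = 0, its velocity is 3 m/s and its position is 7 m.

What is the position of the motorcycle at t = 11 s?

On each constant-a segment, Δv = aΔt and Δx = v₀Δt + ½aΔt²; chain segment to segment.
0–1 s: v starts 3 m/s; Δx = 3·1 + ½·8·1² = 7 m; v ends 11 m/s.
1–6 s: v starts 11 m/s; Δx = 11·5 + ½·2·5² = 80 m; v ends 21 m/s.
6–11 s: v starts 21 m/s; Δx = 21·5 + ½·7·5² = 192.5 m; v ends 56 m/s.
x(11) = 7 + Σ Δx = 286.5 m.

286.5 m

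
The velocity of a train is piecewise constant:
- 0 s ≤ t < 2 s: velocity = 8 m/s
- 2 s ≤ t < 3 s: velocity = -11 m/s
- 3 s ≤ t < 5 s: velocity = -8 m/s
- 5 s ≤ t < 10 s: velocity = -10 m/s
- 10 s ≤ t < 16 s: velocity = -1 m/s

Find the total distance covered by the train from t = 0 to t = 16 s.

99 m

Total distance travelled is ∫|v| dt — sum the magnitudes of each area piece.
0–2 s: |8| × 2 = 16 m
2–3 s: |-11| × 1 = 11 m
3–5 s: |-8| × 2 = 16 m
5–10 s: |-10| × 5 = 50 m
10–16 s: |-1| × 6 = 6 m
Total distance = 99 m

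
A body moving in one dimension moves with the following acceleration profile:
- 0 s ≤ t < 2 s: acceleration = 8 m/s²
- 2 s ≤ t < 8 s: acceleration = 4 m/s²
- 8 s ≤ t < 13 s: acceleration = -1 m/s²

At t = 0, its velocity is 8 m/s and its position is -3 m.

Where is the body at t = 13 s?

On each constant-a segment, Δv = aΔt and Δx = v₀Δt + ½aΔt²; chain segment to segment.
0–2 s: v starts 8 m/s; Δx = 8·2 + ½·8·2² = 32 m; v ends 24 m/s.
2–8 s: v starts 24 m/s; Δx = 24·6 + ½·4·6² = 216 m; v ends 48 m/s.
8–13 s: v starts 48 m/s; Δx = 48·5 + ½·-1·5² = 227.5 m; v ends 43 m/s.
x(13) = -3 + Σ Δx = 472.5 m.

472.5 m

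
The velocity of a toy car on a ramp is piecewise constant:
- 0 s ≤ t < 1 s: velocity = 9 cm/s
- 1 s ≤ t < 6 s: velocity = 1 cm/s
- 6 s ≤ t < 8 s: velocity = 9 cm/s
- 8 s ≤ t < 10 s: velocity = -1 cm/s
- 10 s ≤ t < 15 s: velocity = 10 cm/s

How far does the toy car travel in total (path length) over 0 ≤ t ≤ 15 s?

84 cm

Distance (not displacement) is the total path length: add the absolute areas under v-t.
0–1 s: |9| × 1 = 9 cm
1–6 s: |1| × 5 = 5 cm
6–8 s: |9| × 2 = 18 cm
8–10 s: |-1| × 2 = 2 cm
10–15 s: |10| × 5 = 50 cm
Total distance = 84 cm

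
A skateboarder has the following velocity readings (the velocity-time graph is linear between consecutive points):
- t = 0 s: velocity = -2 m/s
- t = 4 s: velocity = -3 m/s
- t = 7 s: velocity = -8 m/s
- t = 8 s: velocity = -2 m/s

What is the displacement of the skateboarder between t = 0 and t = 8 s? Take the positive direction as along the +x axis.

-31.5 m

Displacement is the signed area under the v-t curve.
0–4 s: ½(-2 + -3)(4) = -10 m
4–7 s: ½(-3 + -8)(3) = -16.5 m
7–8 s: ½(-8 + -2)(1) = -5 m
Net displacement = -31.5 m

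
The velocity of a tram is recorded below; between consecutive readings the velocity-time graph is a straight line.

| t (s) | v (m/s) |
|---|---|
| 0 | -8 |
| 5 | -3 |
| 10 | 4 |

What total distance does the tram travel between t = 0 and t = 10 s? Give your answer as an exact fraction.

Distance (not displacement) is the total path length: add the absolute areas under v-t.
0–5 s: |½(-8 + -3)(5)| = 27.5 m
5–10 s: v = 0 at t = 50/7 s; triangle areas 45/14 + 40/7 = 125/14 m
Total distance = 255/7 m

255/7 m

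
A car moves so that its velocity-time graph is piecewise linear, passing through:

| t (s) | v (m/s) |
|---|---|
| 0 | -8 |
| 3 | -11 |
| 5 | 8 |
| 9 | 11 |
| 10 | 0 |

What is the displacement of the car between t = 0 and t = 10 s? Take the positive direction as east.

Net displacement equals the area under the velocity-time graph (areas below the axis count negative).
0–3 s: ½(-8 + -11)(3) = -28.5 m
3–5 s: ½(-11 + 8)(2) = -3 m
5–9 s: ½(8 + 11)(4) = 38 m
9–10 s: ½(11 + 0)(1) = 5.5 m
Net displacement = 12 m

12 m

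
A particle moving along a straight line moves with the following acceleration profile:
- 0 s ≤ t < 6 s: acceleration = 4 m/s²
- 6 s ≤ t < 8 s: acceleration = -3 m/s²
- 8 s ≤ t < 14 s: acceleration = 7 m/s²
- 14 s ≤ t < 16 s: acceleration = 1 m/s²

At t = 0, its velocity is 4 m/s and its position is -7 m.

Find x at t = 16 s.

527 m

On each constant-a segment, Δv = aΔt and Δx = v₀Δt + ½aΔt²; chain segment to segment.
0–6 s: v starts 4 m/s; Δx = 4·6 + ½·4·6² = 96 m; v ends 28 m/s.
6–8 s: v starts 28 m/s; Δx = 28·2 + ½·-3·2² = 50 m; v ends 22 m/s.
8–14 s: v starts 22 m/s; Δx = 22·6 + ½·7·6² = 258 m; v ends 64 m/s.
14–16 s: v starts 64 m/s; Δx = 64·2 + ½·1·2² = 130 m; v ends 66 m/s.
x(16) = -7 + Σ Δx = 527 m.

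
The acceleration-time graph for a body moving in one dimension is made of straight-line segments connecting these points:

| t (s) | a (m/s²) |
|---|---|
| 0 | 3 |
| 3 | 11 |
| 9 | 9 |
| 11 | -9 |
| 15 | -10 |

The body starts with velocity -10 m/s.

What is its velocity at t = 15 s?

33 m/s

Δv equals the area under the a-t graph; then v = v₀ + Δv.
0–3 s: ½(3 + 11)(3) = 21 m/s
3–9 s: ½(11 + 9)(6) = 60 m/s
9–11 s: ½(9 + -9)(2) = 0 m/s
11–15 s: ½(-9 + -10)(4) = -38 m/s
Δv = 43 m/s, so v(15) = -10 + (43) = 33 m/s.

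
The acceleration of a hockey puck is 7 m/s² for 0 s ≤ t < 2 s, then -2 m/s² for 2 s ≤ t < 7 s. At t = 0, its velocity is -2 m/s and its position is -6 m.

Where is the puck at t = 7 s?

On each constant-a segment, Δv = aΔt and Δx = v₀Δt + ½aΔt²; chain segment to segment.
0–2 s: v starts -2 m/s; Δx = -2·2 + ½·7·2² = 10 m; v ends 12 m/s.
2–7 s: v starts 12 m/s; Δx = 12·5 + ½·-2·5² = 35 m; v ends 2 m/s.
x(7) = -6 + Σ Δx = 39 m.

39 m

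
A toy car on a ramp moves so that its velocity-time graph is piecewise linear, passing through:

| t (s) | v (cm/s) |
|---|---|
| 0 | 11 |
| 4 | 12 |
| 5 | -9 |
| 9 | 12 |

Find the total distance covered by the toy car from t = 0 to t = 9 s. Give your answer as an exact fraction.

1019/14 cm

Distance (not displacement) is the total path length: add the absolute areas under v-t.
0–4 s: |½(11 + 12)(4)| = 46 cm
4–5 s: v = 0 at t = 32/7 s; triangle areas 24/7 + 27/14 = 75/14 cm
5–9 s: v = 0 at t = 47/7 s; triangle areas 54/7 + 96/7 = 150/7 cm
Total distance = 1019/14 cm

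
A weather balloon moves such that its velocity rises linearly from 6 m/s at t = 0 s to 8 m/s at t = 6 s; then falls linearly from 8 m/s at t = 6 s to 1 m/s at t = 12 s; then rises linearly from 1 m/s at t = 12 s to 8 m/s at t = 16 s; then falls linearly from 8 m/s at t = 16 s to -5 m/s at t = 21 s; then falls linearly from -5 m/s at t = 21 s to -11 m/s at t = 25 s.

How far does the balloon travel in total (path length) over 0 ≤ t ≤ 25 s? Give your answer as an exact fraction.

3539/26 m

Total distance travelled is ∫|v| dt — sum the magnitudes of each area piece.
0–6 s: |½(6 + 8)(6)| = 42 m
6–12 s: |½(8 + 1)(6)| = 27 m
12–16 s: |½(1 + 8)(4)| = 18 m
16–21 s: v = 0 at t = 248/13 s; triangle areas 160/13 + 125/26 = 445/26 m
21–25 s: |½(-5 + -11)(4)| = 32 m
Total distance = 3539/26 m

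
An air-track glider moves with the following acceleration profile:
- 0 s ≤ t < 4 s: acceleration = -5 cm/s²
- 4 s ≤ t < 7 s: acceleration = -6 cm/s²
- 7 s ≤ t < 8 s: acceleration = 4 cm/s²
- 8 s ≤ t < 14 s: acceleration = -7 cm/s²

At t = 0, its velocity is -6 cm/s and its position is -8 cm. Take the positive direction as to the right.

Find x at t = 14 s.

On each constant-a segment, Δv = aΔt and Δx = v₀Δt + ½aΔt²; chain segment to segment.
0–4 s: v starts -6 cm/s; Δx = -6·4 + ½·-5·4² = -64 cm; v ends -26 cm/s.
4–7 s: v starts -26 cm/s; Δx = -26·3 + ½·-6·3² = -105 cm; v ends -44 cm/s.
7–8 s: v starts -44 cm/s; Δx = -44·1 + ½·4·1² = -42 cm; v ends -40 cm/s.
8–14 s: v starts -40 cm/s; Δx = -40·6 + ½·-7·6² = -366 cm; v ends -82 cm/s.
x(14) = -8 + Σ Δx = -585 cm.

-585 cm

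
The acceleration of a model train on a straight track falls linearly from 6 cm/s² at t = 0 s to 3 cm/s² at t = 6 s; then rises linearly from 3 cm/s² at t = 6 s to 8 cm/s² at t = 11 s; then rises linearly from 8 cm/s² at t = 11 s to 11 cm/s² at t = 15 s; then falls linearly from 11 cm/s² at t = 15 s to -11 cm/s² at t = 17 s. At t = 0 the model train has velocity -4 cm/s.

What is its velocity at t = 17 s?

88.5 cm/s

Δv equals the area under the a-t graph; then v = v₀ + Δv.
0–6 s: ½(6 + 3)(6) = 27 cm/s
6–11 s: ½(3 + 8)(5) = 27.5 cm/s
11–15 s: ½(8 + 11)(4) = 38 cm/s
15–17 s: ½(11 + -11)(2) = 0 cm/s
Δv = 92.5 cm/s, so v(17) = -4 + (92.5) = 88.5 cm/s.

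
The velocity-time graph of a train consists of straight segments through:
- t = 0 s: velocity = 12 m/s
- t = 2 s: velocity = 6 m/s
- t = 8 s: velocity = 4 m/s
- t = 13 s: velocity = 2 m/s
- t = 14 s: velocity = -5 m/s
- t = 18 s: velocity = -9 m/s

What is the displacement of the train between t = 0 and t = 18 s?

Displacement is the signed area under the v-t curve.
0–2 s: ½(12 + 6)(2) = 18 m
2–8 s: ½(6 + 4)(6) = 30 m
8–13 s: ½(4 + 2)(5) = 15 m
13–14 s: ½(2 + -5)(1) = -1.5 m
14–18 s: ½(-5 + -9)(4) = -28 m
Net displacement = 33.5 m

33.5 m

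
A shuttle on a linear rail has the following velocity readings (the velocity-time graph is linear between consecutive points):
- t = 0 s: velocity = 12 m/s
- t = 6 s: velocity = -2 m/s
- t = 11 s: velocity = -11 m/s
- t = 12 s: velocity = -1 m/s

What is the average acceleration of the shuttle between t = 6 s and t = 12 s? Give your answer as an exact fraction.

1/6 m/s²

Average acceleration = Δv/Δt = (-1 − -2)/(12 − 6) = 1/6 m/s².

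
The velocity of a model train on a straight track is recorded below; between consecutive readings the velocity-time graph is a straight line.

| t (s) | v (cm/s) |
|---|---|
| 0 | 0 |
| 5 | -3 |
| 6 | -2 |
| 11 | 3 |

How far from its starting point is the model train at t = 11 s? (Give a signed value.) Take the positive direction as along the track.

-7.5 cm

Displacement is the signed area under the v-t curve.
0–5 s: ½(0 + -3)(5) = -7.5 cm
5–6 s: ½(-3 + -2)(1) = -2.5 cm
6–11 s: ½(-2 + 3)(5) = 2.5 cm
Net displacement = -7.5 cm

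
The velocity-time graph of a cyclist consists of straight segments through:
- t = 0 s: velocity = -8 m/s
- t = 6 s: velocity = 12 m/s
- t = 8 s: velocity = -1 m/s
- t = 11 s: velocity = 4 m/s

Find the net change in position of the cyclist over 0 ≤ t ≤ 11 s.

27.5 m

Displacement is the signed area under the v-t curve.
0–6 s: ½(-8 + 12)(6) = 12 m
6–8 s: ½(12 + -1)(2) = 11 m
8–11 s: ½(-1 + 4)(3) = 4.5 m
Net displacement = 27.5 m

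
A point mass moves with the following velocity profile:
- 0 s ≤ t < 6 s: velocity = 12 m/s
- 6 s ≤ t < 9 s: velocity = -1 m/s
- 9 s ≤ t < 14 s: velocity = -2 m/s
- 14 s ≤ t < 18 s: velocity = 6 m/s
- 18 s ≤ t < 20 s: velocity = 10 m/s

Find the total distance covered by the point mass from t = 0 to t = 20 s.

Total distance travelled is ∫|v| dt — sum the magnitudes of each area piece.
0–6 s: |12| × 6 = 72 m
6–9 s: |-1| × 3 = 3 m
9–14 s: |-2| × 5 = 10 m
14–18 s: |6| × 4 = 24 m
18–20 s: |10| × 2 = 20 m
Total distance = 129 m

129 m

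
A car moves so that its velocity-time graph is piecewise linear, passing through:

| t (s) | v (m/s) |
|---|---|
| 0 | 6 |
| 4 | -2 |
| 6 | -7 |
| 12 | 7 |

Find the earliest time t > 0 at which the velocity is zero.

t = 3 s

v changes sign on 0–4 s (from 6 to -2); the graph is linear there, so v = 0 at t = 0 + (-6)·(4 − 0)/(-2 − 6) = 3 s.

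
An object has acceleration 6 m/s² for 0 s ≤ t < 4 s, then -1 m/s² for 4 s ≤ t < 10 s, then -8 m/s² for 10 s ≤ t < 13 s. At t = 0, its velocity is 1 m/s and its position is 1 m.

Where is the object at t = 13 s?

206 m

On each constant-a segment, Δv = aΔt and Δx = v₀Δt + ½aΔt²; chain segment to segment.
0–4 s: v starts 1 m/s; Δx = 1·4 + ½·6·4² = 52 m; v ends 25 m/s.
4–10 s: v starts 25 m/s; Δx = 25·6 + ½·-1·6² = 132 m; v ends 19 m/s.
10–13 s: v starts 19 m/s; Δx = 19·3 + ½·-8·3² = 21 m; v ends -5 m/s.
x(13) = 1 + Σ Δx = 206 m.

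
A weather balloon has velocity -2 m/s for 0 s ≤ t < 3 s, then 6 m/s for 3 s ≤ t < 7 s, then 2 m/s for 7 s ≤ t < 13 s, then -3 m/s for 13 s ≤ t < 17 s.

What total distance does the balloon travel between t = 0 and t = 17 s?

Distance (not displacement) is the total path length: add the absolute areas under v-t.
0–3 s: |-2| × 3 = 6 m
3–7 s: |6| × 4 = 24 m
7–13 s: |2| × 6 = 12 m
13–17 s: |-3| × 4 = 12 m
Total distance = 54 m

54 m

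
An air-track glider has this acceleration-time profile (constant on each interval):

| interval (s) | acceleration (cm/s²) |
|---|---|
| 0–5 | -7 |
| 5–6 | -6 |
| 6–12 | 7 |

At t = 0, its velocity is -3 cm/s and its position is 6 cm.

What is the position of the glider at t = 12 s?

On each constant-a segment, Δv = aΔt and Δx = v₀Δt + ½aΔt²; chain segment to segment.
0–5 s: v starts -3 cm/s; Δx = -3·5 + ½·-7·5² = -102.5 cm; v ends -38 cm/s.
5–6 s: v starts -38 cm/s; Δx = -38·1 + ½·-6·1² = -41 cm; v ends -44 cm/s.
6–12 s: v starts -44 cm/s; Δx = -44·6 + ½·7·6² = -138 cm; v ends -2 cm/s.
x(12) = 6 + Σ Δx = -275.5 cm.

-275.5 cm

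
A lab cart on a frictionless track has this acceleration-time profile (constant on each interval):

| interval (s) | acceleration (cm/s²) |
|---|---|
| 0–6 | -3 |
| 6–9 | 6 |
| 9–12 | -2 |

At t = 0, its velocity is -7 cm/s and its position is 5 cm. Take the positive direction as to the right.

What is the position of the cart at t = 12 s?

-169 cm

On each constant-a segment, Δv = aΔt and Δx = v₀Δt + ½aΔt²; chain segment to segment.
0–6 s: v starts -7 cm/s; Δx = -7·6 + ½·-3·6² = -96 cm; v ends -25 cm/s.
6–9 s: v starts -25 cm/s; Δx = -25·3 + ½·6·3² = -48 cm; v ends -7 cm/s.
9–12 s: v starts -7 cm/s; Δx = -7·3 + ½·-2·3² = -30 cm; v ends -13 cm/s.
x(12) = 5 + Σ Δx = -169 cm.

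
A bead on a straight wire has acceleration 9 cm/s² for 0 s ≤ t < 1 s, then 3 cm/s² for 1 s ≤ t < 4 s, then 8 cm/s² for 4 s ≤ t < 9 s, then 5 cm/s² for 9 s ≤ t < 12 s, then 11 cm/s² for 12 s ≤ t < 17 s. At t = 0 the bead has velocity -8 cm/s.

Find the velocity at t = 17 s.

Δv equals the area under the a-t graph; then v = v₀ + Δv.
0–1 s: 9 × 1 = 9 cm/s
1–4 s: 3 × 3 = 9 cm/s
4–9 s: 8 × 5 = 40 cm/s
9–12 s: 5 × 3 = 15 cm/s
12–17 s: 11 × 5 = 55 cm/s
Δv = 128 cm/s, so v(17) = -8 + (128) = 120 cm/s.

120 cm/s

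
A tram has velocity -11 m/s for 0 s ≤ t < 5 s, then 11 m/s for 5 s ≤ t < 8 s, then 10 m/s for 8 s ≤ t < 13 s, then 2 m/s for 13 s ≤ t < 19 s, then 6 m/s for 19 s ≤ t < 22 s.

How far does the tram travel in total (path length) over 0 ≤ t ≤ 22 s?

Distance (not displacement) is the total path length: add the absolute areas under v-t.
0–5 s: |-11| × 5 = 55 m
5–8 s: |11| × 3 = 33 m
8–13 s: |10| × 5 = 50 m
13–19 s: |2| × 6 = 12 m
19–22 s: |6| × 3 = 18 m
Total distance = 168 m

168 m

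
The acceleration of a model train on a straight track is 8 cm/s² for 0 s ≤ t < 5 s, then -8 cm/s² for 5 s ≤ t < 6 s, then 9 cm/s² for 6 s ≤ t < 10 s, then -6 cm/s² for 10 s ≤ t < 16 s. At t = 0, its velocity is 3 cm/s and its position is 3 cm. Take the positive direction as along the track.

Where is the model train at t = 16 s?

687 cm

On each constant-a segment, Δv = aΔt and Δx = v₀Δt + ½aΔt²; chain segment to segment.
0–5 s: v starts 3 cm/s; Δx = 3·5 + ½·8·5² = 115 cm; v ends 43 cm/s.
5–6 s: v starts 43 cm/s; Δx = 43·1 + ½·-8·1² = 39 cm; v ends 35 cm/s.
6–10 s: v starts 35 cm/s; Δx = 35·4 + ½·9·4² = 212 cm; v ends 71 cm/s.
10–16 s: v starts 71 cm/s; Δx = 71·6 + ½·-6·6² = 318 cm; v ends 35 cm/s.
x(16) = 3 + Σ Δx = 687 cm.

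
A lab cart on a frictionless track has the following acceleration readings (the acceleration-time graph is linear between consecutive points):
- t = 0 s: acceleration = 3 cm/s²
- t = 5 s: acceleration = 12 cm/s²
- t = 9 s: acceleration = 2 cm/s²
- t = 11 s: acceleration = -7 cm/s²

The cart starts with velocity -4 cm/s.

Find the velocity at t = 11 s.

56.5 cm/s

Δv equals the area under the a-t graph; then v = v₀ + Δv.
0–5 s: ½(3 + 12)(5) = 37.5 cm/s
5–9 s: ½(12 + 2)(4) = 28 cm/s
9–11 s: ½(2 + -7)(2) = -5 cm/s
Δv = 60.5 cm/s, so v(11) = -4 + (60.5) = 56.5 cm/s.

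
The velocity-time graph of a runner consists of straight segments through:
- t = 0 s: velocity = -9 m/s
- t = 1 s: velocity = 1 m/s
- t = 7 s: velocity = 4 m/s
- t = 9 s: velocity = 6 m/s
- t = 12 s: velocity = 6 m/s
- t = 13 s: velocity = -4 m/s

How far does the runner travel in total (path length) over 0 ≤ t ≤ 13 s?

Total distance travelled is ∫|v| dt — sum the magnitudes of each area piece.
0–1 s: v = 0 at t = 0.9 s; triangle areas 4.05 + 0.05 = 4.1 m
1–7 s: |½(1 + 4)(6)| = 15 m
7–9 s: |½(4 + 6)(2)| = 10 m
9–12 s: |6| × 3 = 18 m
12–13 s: v = 0 at t = 12.6 s; triangle areas 1.8 + 0.8 = 2.6 m
Total distance = 49.7 m

49.7 m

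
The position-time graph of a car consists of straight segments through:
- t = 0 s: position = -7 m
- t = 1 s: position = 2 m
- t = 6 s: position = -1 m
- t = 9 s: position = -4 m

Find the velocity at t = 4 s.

Velocity is the slope of the x-t graph on 1–6 s: (-1 − 2)/(6 − 1) = -0.6 m/s.

-0.6 m/s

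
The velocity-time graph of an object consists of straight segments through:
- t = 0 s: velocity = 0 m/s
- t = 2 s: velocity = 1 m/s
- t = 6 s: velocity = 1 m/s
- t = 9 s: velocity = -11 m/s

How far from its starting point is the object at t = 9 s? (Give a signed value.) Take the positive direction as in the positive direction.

-10 m

Displacement is the signed area under the v-t curve.
0–2 s: ½(0 + 1)(2) = 1 m
2–6 s: 1 × 4 = 4 m
6–9 s: ½(1 + -11)(3) = -15 m
Net displacement = -10 m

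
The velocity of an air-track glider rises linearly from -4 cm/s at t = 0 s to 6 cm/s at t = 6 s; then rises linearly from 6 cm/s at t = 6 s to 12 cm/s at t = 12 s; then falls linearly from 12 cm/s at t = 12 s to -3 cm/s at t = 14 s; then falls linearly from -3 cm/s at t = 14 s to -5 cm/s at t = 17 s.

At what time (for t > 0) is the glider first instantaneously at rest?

t = 2.4 s

v changes sign on 0–6 s (from -4 to 6); the graph is linear there, so v = 0 at t = 0 + (4)·(6 − 0)/(6 − -4) = 2.4 s.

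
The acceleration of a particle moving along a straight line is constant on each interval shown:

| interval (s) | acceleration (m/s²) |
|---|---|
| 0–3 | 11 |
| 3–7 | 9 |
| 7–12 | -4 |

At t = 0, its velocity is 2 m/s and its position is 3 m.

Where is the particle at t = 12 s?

On each constant-a segment, Δv = aΔt and Δx = v₀Δt + ½aΔt²; chain segment to segment.
0–3 s: v starts 2 m/s; Δx = 2·3 + ½·11·3² = 55.5 m; v ends 35 m/s.
3–7 s: v starts 35 m/s; Δx = 35·4 + ½·9·4² = 212 m; v ends 71 m/s.
7–12 s: v starts 71 m/s; Δx = 71·5 + ½·-4·5² = 305 m; v ends 51 m/s.
x(12) = 3 + Σ Δx = 575.5 m.

575.5 m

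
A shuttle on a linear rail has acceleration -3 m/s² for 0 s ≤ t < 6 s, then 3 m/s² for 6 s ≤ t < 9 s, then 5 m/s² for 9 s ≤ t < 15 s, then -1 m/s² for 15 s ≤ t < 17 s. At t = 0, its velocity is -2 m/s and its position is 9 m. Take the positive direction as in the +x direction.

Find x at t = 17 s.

On each constant-a segment, Δv = aΔt and Δx = v₀Δt + ½aΔt²; chain segment to segment.
0–6 s: v starts -2 m/s; Δx = -2·6 + ½·-3·6² = -66 m; v ends -20 m/s.
6–9 s: v starts -20 m/s; Δx = -20·3 + ½·3·3² = -46.5 m; v ends -11 m/s.
9–15 s: v starts -11 m/s; Δx = -11·6 + ½·5·6² = 24 m; v ends 19 m/s.
15–17 s: v starts 19 m/s; Δx = 19·2 + ½·-1·2² = 36 m; v ends 17 m/s.
x(17) = 9 + Σ Δx = -43.5 m.

-43.5 m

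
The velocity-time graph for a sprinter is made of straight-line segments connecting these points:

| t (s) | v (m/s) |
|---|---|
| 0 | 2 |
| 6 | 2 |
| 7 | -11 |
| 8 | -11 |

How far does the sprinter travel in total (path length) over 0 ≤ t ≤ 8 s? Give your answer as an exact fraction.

723/26 m

Distance (not displacement) is the total path length: add the absolute areas under v-t.
0–6 s: |2| × 6 = 12 m
6–7 s: v = 0 at t = 80/13 s; triangle areas 2/13 + 121/26 = 125/26 m
7–8 s: |-11| × 1 = 11 m
Total distance = 723/26 m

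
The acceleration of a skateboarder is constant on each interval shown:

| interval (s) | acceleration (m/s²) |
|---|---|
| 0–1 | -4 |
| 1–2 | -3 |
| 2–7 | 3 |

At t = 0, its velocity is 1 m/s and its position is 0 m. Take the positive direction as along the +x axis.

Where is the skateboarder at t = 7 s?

2 m

On each constant-a segment, Δv = aΔt and Δx = v₀Δt + ½aΔt²; chain segment to segment.
0–1 s: v starts 1 m/s; Δx = 1·1 + ½·-4·1² = -1 m; v ends -3 m/s.
1–2 s: v starts -3 m/s; Δx = -3·1 + ½·-3·1² = -4.5 m; v ends -6 m/s.
2–7 s: v starts -6 m/s; Δx = -6·5 + ½·3·5² = 7.5 m; v ends 9 m/s.
x(7) = 0 + Σ Δx = 2 m.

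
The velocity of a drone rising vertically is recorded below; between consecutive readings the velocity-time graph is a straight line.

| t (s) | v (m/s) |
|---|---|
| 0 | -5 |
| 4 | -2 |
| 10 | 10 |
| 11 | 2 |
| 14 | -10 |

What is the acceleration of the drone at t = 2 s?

0.75 m/s²

Acceleration is the slope of the v-t graph on 0–4 s: (-2 − -5)/(4 − 0) = 0.75 m/s².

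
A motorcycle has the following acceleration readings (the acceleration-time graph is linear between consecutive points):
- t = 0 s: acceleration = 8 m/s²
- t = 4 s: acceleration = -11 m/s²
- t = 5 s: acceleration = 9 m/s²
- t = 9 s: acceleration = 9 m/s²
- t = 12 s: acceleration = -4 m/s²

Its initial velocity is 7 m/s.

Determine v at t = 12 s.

43.5 m/s

Δv equals the area under the a-t graph; then v = v₀ + Δv.
0–4 s: ½(8 + -11)(4) = -6 m/s
4–5 s: ½(-11 + 9)(1) = -1 m/s
5–9 s: 9 × 4 = 36 m/s
9–12 s: ½(9 + -4)(3) = 7.5 m/s
Δv = 36.5 m/s, so v(12) = 7 + (36.5) = 43.5 m/s.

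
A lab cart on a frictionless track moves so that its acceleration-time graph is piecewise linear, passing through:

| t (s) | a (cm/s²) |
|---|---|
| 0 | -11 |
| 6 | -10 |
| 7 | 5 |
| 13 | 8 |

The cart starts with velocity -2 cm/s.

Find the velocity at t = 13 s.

-28.5 cm/s

Δv equals the area under the a-t graph; then v = v₀ + Δv.
0–6 s: ½(-11 + -10)(6) = -63 cm/s
6–7 s: ½(-10 + 5)(1) = -2.5 cm/s
7–13 s: ½(5 + 8)(6) = 39 cm/s
Δv = -26.5 cm/s, so v(13) = -2 + (-26.5) = -28.5 cm/s.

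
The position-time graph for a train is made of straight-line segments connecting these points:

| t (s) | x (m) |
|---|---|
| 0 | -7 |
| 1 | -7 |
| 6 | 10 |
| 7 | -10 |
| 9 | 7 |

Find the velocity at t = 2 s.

3.4 m/s

Velocity is the slope of the x-t graph on 1–6 s: (10 − -7)/(6 − 1) = 3.4 m/s.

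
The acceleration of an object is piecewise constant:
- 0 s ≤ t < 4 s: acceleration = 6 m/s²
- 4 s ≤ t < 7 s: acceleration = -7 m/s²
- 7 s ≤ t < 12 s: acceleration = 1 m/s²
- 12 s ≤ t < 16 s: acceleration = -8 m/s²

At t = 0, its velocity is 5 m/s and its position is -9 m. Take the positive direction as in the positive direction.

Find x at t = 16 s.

On each constant-a segment, Δv = aΔt and Δx = v₀Δt + ½aΔt²; chain segment to segment.
0–4 s: v starts 5 m/s; Δx = 5·4 + ½·6·4² = 68 m; v ends 29 m/s.
4–7 s: v starts 29 m/s; Δx = 29·3 + ½·-7·3² = 55.5 m; v ends 8 m/s.
7–12 s: v starts 8 m/s; Δx = 8·5 + ½·1·5² = 52.5 m; v ends 13 m/s.
12–16 s: v starts 13 m/s; Δx = 13·4 + ½·-8·4² = -12 m; v ends -19 m/s.
x(16) = -9 + Σ Δx = 155 m.

155 m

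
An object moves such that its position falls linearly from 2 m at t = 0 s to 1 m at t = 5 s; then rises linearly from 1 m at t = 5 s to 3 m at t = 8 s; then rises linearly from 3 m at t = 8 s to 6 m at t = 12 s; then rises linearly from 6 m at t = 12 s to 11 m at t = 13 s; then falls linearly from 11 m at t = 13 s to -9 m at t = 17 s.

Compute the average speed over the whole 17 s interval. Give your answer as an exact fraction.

Average speed = (total path length)/(elapsed time); on a piecewise-linear x-t graph the path length is Σ|Δx|.
0–5 s: |Δx| = |1 − 2| = 1 m
5–8 s: |Δx| = |3 − 1| = 2 m
8–12 s: |Δx| = |6 − 3| = 3 m
12–13 s: |Δx| = |11 − 6| = 5 m
13–17 s: |Δx| = |-9 − 11| = 20 m
Total path = 31 m; average speed = 31/17 = 31/17 m/s.

31/17 m/s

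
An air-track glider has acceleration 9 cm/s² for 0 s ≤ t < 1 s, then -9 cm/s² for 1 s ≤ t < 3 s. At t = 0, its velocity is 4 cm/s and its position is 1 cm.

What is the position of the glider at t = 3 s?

On each constant-a segment, Δv = aΔt and Δx = v₀Δt + ½aΔt²; chain segment to segment.
0–1 s: v starts 4 cm/s; Δx = 4·1 + ½·9·1² = 8.5 cm; v ends 13 cm/s.
1–3 s: v starts 13 cm/s; Δx = 13·2 + ½·-9·2² = 8 cm; v ends -5 cm/s.
x(3) = 1 + Σ Δx = 17.5 cm.

17.5 cm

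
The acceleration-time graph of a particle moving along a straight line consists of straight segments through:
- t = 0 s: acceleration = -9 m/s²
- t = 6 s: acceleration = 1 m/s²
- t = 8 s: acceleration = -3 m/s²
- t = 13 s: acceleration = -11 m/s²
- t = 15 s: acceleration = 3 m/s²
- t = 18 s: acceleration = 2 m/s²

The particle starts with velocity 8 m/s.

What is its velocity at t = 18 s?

-53.5 m/s

Δv equals the area under the a-t graph; then v = v₀ + Δv.
0–6 s: ½(-9 + 1)(6) = -24 m/s
6–8 s: ½(1 + -3)(2) = -2 m/s
8–13 s: ½(-3 + -11)(5) = -35 m/s
13–15 s: ½(-11 + 3)(2) = -8 m/s
15–18 s: ½(3 + 2)(3) = 7.5 m/s
Δv = -61.5 m/s, so v(18) = 8 + (-61.5) = -53.5 m/s.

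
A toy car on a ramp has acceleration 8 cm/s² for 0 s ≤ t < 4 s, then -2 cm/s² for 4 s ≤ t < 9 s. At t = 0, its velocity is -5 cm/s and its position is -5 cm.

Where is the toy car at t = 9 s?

149 cm

On each constant-a segment, Δv = aΔt and Δx = v₀Δt + ½aΔt²; chain segment to segment.
0–4 s: v starts -5 cm/s; Δx = -5·4 + ½·8·4² = 44 cm; v ends 27 cm/s.
4–9 s: v starts 27 cm/s; Δx = 27·5 + ½·-2·5² = 110 cm; v ends 17 cm/s.
x(9) = -5 + Σ Δx = 149 cm.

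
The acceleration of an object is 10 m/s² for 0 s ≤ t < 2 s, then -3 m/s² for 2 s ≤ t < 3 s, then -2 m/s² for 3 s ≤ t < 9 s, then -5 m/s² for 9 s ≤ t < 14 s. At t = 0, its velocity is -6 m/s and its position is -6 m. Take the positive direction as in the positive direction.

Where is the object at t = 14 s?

-23 m

On each constant-a segment, Δv = aΔt and Δx = v₀Δt + ½aΔt²; chain segment to segment.
0–2 s: v starts -6 m/s; Δx = -6·2 + ½·10·2² = 8 m; v ends 14 m/s.
2–3 s: v starts 14 m/s; Δx = 14·1 + ½·-3·1² = 12.5 m; v ends 11 m/s.
3–9 s: v starts 11 m/s; Δx = 11·6 + ½·-2·6² = 30 m; v ends -1 m/s.
9–14 s: v starts -1 m/s; Δx = -1·5 + ½·-5·5² = -67.5 m; v ends -26 m/s.
x(14) = -6 + Σ Δx = -23 m.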